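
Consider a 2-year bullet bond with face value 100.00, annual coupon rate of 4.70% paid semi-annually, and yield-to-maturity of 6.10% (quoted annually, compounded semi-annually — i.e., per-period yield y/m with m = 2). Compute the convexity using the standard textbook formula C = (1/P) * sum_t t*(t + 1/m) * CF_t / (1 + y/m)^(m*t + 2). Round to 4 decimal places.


Answer: Convexity = 4.4928

Derivation:
Coupon per period c = face * coupon_rate / m = 2.350000
Periods per year m = 2; per-period yield y/m = 0.030500
Number of cashflows N = 4
Cashflows (t years, CF_t, discount factor 1/(1+y/m)^(m*t), PV):
  t = 0.5000: CF_t = 2.350000, DF = 0.970403, PV = 2.280446
  t = 1.0000: CF_t = 2.350000, DF = 0.941681, PV = 2.212951
  t = 1.5000: CF_t = 2.350000, DF = 0.913810, PV = 2.147454
  t = 2.0000: CF_t = 102.350000, DF = 0.886764, PV = 90.760287
Price P = sum_t PV_t = 97.401139
Convexity numerator sum_t t*(t + 1/m) * CF_t / (1+y/m)^(m*t + 2):
  t = 0.5000: term = 1.073727
  t = 1.0000: term = 3.125843
  t = 1.5000: term = 6.066653
  t = 2.0000: term = 427.336388
Convexity = (1/P) * sum = 437.602610 / 97.401139 = 4.492787


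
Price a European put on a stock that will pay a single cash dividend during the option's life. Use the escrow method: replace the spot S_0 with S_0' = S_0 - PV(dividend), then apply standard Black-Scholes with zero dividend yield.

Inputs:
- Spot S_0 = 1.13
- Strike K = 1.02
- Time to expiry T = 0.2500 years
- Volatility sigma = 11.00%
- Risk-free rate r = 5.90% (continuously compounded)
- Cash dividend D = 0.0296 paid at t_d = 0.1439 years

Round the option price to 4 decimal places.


Answer: Price = 0.0012

Derivation:
PV(D) = D * exp(-r * t_d) = 0.0296 * 0.99154584 = 0.02934976
S_0' = S_0 - PV(D) = 1.1300 - 0.02934976 = 1.10065024
d1 = (ln(S_0'/K) + (r + sigma^2/2)*T) / (sigma*sqrt(T)) = 1.67929105
d2 = d1 - sigma*sqrt(T) = 1.62429105
exp(-rT) = 0.98535825
N(-d1) = 0.04654767; N(-d2) = 0.05215685
P = K * exp(-rT) * N(-d2) - S_0' * N(-d1) = 1.0200 * 0.98535825 * 0.05215685 - 1.10065024 * 0.04654767 = 0.0012


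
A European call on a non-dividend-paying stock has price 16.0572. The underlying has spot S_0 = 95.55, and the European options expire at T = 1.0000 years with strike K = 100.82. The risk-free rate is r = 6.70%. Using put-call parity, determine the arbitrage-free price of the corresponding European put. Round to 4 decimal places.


Put-call parity: C - P = S_0 * exp(-qT) - K * exp(-rT).
S_0 * exp(-qT) = 95.5500 * 1.00000000 = 95.55000000
K * exp(-rT) = 100.8200 * 0.93519520 = 94.28638020
P = C - S*exp(-qT) + K*exp(-rT)
P = 16.0572 - 95.55000000 + 94.28638020 = 14.7936

Answer: Put price = 14.7936


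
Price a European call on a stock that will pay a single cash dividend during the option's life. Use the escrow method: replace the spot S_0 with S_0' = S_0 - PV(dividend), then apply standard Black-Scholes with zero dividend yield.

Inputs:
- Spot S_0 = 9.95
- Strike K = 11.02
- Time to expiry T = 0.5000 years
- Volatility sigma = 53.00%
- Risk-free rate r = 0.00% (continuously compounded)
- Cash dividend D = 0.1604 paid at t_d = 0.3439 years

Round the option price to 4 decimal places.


PV(D) = D * exp(-r * t_d) = 0.1604 * 1.00000000 = 0.16040000
S_0' = S_0 - PV(D) = 9.9500 - 0.16040000 = 9.78960000
d1 = (ln(S_0'/K) + (r + sigma^2/2)*T) / (sigma*sqrt(T)) = -0.12852321
d2 = d1 - sigma*sqrt(T) = -0.50328981
exp(-rT) = 1.00000000
N(d1) = 0.44886747; N(d2) = 0.30738027
C = S_0' * N(d1) - K * exp(-rT) * N(d2) = 9.78960000 * 0.44886747 - 11.0200 * 1.00000000 * 0.30738027 = 1.0069

Answer: Price = 1.0069


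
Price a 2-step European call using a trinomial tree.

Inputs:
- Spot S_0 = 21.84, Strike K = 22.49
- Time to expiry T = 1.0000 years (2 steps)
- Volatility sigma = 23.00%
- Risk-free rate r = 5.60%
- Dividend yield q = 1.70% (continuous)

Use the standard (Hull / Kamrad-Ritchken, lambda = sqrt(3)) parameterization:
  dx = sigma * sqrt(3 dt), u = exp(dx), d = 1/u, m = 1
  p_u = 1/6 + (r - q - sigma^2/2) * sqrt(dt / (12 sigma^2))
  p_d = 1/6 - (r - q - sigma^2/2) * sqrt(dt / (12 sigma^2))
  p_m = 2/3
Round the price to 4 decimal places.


dt = T/N = 0.500000; dx = sigma*sqrt(3*dt) = 0.281691
u = exp(dx) = 1.325370; d = 1/u = 0.754507
p_u = 0.177805, p_m = 0.666667, p_d = 0.155529
Discount per step: exp(-r*dt) = 0.972388
Stock lattice S(k, j) with j the centered position index:
  k=0: S(0,+0) = 21.8400
  k=1: S(1,-1) = 16.4784; S(1,+0) = 21.8400; S(1,+1) = 28.9461
  k=2: S(2,-2) = 12.4331; S(2,-1) = 16.4784; S(2,+0) = 21.8400; S(2,+1) = 28.9461; S(2,+2) = 38.3642
Terminal payoffs V(N, j) = max(S_T - K, 0):
  V(2,-2) = 0.000000; V(2,-1) = 0.000000; V(2,+0) = 0.000000; V(2,+1) = 6.456071; V(2,+2) = 15.874241
Backward induction: V(k, j) = exp(-r*dt) * [p_u * V(k+1, j+1) + p_m * V(k+1, j) + p_d * V(k+1, j-1)]
  V(1,-1) = exp(-r*dt) * [p_u*0.000000 + p_m*0.000000 + p_d*0.000000] = 0.000000
  V(1,+0) = exp(-r*dt) * [p_u*6.456071 + p_m*0.000000 + p_d*0.000000] = 1.116224
  V(1,+1) = exp(-r*dt) * [p_u*15.874241 + p_m*6.456071 + p_d*0.000000] = 6.929786
  V(0,+0) = exp(-r*dt) * [p_u*6.929786 + p_m*1.116224 + p_d*0.000000] = 1.921729

Answer: Price = V(0,0) = 1.9217


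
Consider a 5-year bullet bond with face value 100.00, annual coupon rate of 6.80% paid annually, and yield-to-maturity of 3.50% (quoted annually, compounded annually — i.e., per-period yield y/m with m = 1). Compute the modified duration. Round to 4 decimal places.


Answer: Modified duration = 4.2968

Derivation:
Coupon per period c = face * coupon_rate / m = 6.800000
Periods per year m = 1; per-period yield y/m = 0.035000
Number of cashflows N = 5
Cashflows (t years, CF_t, discount factor 1/(1+y/m)^(m*t), PV):
  t = 1.0000: CF_t = 6.800000, DF = 0.966184, PV = 6.570048
  t = 2.0000: CF_t = 6.800000, DF = 0.933511, PV = 6.347873
  t = 3.0000: CF_t = 6.800000, DF = 0.901943, PV = 6.133210
  t = 4.0000: CF_t = 6.800000, DF = 0.871442, PV = 5.925807
  t = 5.0000: CF_t = 106.800000, DF = 0.841973, PV = 89.922734
Price P = sum_t PV_t = 114.899673
First compute Macaulay numerator sum_t t * PV_t:
  t * PV_t at t = 1.0000: 6.570048
  t * PV_t at t = 2.0000: 12.695746
  t * PV_t at t = 3.0000: 18.399631
  t * PV_t at t = 4.0000: 23.703229
  t * PV_t at t = 5.0000: 449.613671
Macaulay duration D = 510.982325 / 114.899673 = 4.447204
Modified duration = D / (1 + y/m) = 4.447204 / (1 + 0.035000) = 4.296816


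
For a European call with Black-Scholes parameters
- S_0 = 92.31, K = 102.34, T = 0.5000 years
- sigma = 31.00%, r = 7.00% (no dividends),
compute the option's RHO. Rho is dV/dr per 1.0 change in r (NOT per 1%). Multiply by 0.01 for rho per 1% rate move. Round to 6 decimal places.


Answer: Rho = 16.654297

Derivation:
d1 = -0.2012887817; d2 = -0.4204918838
phi(d1) = 0.3909415886; exp(-qT) = 1.0000000000; exp(-rT) = 0.9656054163
N(d2) = 0.3370630786
Rho = K*T*exp(-rT)*N(d2) = 102.3400 * 0.5000 * 0.9656054163 * 0.3370630786 = 16.654297


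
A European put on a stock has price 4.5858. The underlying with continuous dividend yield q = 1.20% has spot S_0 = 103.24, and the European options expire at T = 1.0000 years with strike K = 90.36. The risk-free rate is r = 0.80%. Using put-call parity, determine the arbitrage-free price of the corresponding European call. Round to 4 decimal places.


Put-call parity: C - P = S_0 * exp(-qT) - K * exp(-rT).
S_0 * exp(-qT) = 103.2400 * 0.98807171 = 102.00852364
K * exp(-rT) = 90.3600 * 0.99203191 = 89.64000382
C = P + S*exp(-qT) - K*exp(-rT)
C = 4.5858 + 102.00852364 - 89.64000382 = 16.9543

Answer: Call price = 16.9543


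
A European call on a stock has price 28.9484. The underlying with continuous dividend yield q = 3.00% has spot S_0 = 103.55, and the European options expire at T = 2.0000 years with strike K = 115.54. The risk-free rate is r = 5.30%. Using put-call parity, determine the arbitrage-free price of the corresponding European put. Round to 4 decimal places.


Answer: Put price = 35.3482

Derivation:
Put-call parity: C - P = S_0 * exp(-qT) - K * exp(-rT).
S_0 * exp(-qT) = 103.5500 * 0.94176453 = 97.51971745
K * exp(-rT) = 115.5400 * 0.89942465 = 103.91952384
P = C - S*exp(-qT) + K*exp(-rT)
P = 28.9484 - 97.51971745 + 103.91952384 = 35.3482


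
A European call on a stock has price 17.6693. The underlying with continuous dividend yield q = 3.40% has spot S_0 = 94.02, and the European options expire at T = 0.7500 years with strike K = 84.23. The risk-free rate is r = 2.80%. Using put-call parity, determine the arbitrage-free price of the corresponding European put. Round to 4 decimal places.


Answer: Put price = 8.4961

Derivation:
Put-call parity: C - P = S_0 * exp(-qT) - K * exp(-rT).
S_0 * exp(-qT) = 94.0200 * 0.97482238 = 91.65280007
K * exp(-rT) = 84.2300 * 0.97921896 = 82.47961339
P = C - S*exp(-qT) + K*exp(-rT)
P = 17.6693 - 91.65280007 + 82.47961339 = 8.4961


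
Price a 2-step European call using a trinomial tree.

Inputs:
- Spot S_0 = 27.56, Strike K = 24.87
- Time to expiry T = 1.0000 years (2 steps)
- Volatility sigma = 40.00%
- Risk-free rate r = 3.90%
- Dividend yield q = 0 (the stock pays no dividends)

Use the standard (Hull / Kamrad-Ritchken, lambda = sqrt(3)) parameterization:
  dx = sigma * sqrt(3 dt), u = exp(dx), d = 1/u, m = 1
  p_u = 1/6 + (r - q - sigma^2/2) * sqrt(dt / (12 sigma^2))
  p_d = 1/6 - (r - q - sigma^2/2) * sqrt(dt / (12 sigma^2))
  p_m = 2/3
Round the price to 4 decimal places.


Answer: Price = V(0,0) = 6.0418

Derivation:
dt = T/N = 0.500000; dx = sigma*sqrt(3*dt) = 0.489898
u = exp(dx) = 1.632150; d = 1/u = 0.612689
p_u = 0.145744, p_m = 0.666667, p_d = 0.187589
Discount per step: exp(-r*dt) = 0.980689
Stock lattice S(k, j) with j the centered position index:
  k=0: S(0,+0) = 27.5600
  k=1: S(1,-1) = 16.8857; S(1,+0) = 27.5600; S(1,+1) = 44.9820
  k=2: S(2,-2) = 10.3457; S(2,-1) = 16.8857; S(2,+0) = 27.5600; S(2,+1) = 44.9820; S(2,+2) = 73.4174
Terminal payoffs V(N, j) = max(S_T - K, 0):
  V(2,-2) = 0.000000; V(2,-1) = 0.000000; V(2,+0) = 2.690000; V(2,+1) = 20.112044; V(2,+2) = 48.547428
Backward induction: V(k, j) = exp(-r*dt) * [p_u * V(k+1, j+1) + p_m * V(k+1, j) + p_d * V(k+1, j-1)]
  V(1,-1) = exp(-r*dt) * [p_u*2.690000 + p_m*0.000000 + p_d*0.000000] = 0.384480
  V(1,+0) = exp(-r*dt) * [p_u*20.112044 + p_m*2.690000 + p_d*0.000000] = 4.633306
  V(1,+1) = exp(-r*dt) * [p_u*48.547428 + p_m*20.112044 + p_d*2.690000] = 20.582834
  V(0,+0) = exp(-r*dt) * [p_u*20.582834 + p_m*4.633306 + p_d*0.384480] = 6.041846


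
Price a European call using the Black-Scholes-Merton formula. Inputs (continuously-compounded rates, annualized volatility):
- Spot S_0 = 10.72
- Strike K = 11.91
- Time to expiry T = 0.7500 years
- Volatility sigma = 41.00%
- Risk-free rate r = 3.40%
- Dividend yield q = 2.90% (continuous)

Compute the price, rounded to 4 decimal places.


d1 = (ln(S/K) + (r - q + 0.5*sigma^2) * T) / (sigma * sqrt(T)) = -0.10837210
d2 = d1 - sigma * sqrt(T) = -0.46344252
exp(-rT) = 0.97482238; exp(-qT) = 0.97848483
C = S_0 * exp(-qT) * N(d1) - K * exp(-rT) * N(d2)
N(d1) = 0.45685026; N(d2) = 0.32152360
C = 10.7200 * 0.97848483 * 0.45685026 - 11.9100 * 0.97482238 * 0.32152360 = 1.0591

Answer: Price = 1.0591


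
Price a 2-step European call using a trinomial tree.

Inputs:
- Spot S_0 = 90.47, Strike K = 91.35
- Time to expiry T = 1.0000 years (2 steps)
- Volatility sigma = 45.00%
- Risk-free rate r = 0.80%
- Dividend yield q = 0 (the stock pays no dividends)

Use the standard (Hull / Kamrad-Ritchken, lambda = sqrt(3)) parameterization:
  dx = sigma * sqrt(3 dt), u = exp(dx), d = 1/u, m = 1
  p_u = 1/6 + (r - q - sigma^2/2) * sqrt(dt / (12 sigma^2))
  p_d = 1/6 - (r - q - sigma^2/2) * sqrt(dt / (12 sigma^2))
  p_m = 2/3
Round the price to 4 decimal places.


dt = T/N = 0.500000; dx = sigma*sqrt(3*dt) = 0.551135
u = exp(dx) = 1.735222; d = 1/u = 0.576295
p_u = 0.124368, p_m = 0.666667, p_d = 0.208966
Discount per step: exp(-r*dt) = 0.996008
Stock lattice S(k, j) with j the centered position index:
  k=0: S(0,+0) = 90.4700
  k=1: S(1,-1) = 52.1374; S(1,+0) = 90.4700; S(1,+1) = 156.9855
  k=2: S(2,-2) = 30.0466; S(2,-1) = 52.1374; S(2,+0) = 90.4700; S(2,+1) = 156.9855; S(2,+2) = 272.4047
Terminal payoffs V(N, j) = max(S_T - K, 0):
  V(2,-2) = 0.000000; V(2,-1) = 0.000000; V(2,+0) = 0.000000; V(2,+1) = 65.635508; V(2,+2) = 181.054662
Backward induction: V(k, j) = exp(-r*dt) * [p_u * V(k+1, j+1) + p_m * V(k+1, j) + p_d * V(k+1, j-1)]
  V(1,-1) = exp(-r*dt) * [p_u*0.000000 + p_m*0.000000 + p_d*0.000000] = 0.000000
  V(1,+0) = exp(-r*dt) * [p_u*65.635508 + p_m*0.000000 + p_d*0.000000] = 8.130345
  V(1,+1) = exp(-r*dt) * [p_u*181.054662 + p_m*65.635508 + p_d*0.000000] = 66.009773
  V(0,+0) = exp(-r*dt) * [p_u*66.009773 + p_m*8.130345 + p_d*0.000000] = 13.575297

Answer: Price = V(0,0) = 13.5753


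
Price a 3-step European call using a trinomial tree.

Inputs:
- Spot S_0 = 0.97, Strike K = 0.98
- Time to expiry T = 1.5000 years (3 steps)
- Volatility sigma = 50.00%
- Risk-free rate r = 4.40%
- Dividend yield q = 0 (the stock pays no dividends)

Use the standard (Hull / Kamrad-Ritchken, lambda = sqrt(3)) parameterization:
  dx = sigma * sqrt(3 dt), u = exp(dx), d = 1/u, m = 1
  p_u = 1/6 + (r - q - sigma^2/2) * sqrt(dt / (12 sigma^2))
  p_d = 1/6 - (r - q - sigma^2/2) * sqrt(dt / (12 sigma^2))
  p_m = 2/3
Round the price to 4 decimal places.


dt = T/N = 0.500000; dx = sigma*sqrt(3*dt) = 0.612372
u = exp(dx) = 1.844803; d = 1/u = 0.542063
p_u = 0.133599, p_m = 0.666667, p_d = 0.199735
Discount per step: exp(-r*dt) = 0.978240
Stock lattice S(k, j) with j the centered position index:
  k=0: S(0,+0) = 0.9700
  k=1: S(1,-1) = 0.5258; S(1,+0) = 0.9700; S(1,+1) = 1.7895
  k=2: S(2,-2) = 0.2850; S(2,-1) = 0.5258; S(2,+0) = 0.9700; S(2,+1) = 1.7895; S(2,+2) = 3.3012
  k=3: S(3,-3) = 0.1545; S(3,-2) = 0.2850; S(3,-1) = 0.5258; S(3,+0) = 0.9700; S(3,+1) = 1.7895; S(3,+2) = 3.3012; S(3,+3) = 6.0901
Terminal payoffs V(N, j) = max(S_T - K, 0):
  V(3,-3) = 0.000000; V(3,-2) = 0.000000; V(3,-1) = 0.000000; V(3,+0) = 0.000000; V(3,+1) = 0.809459; V(3,+2) = 2.321199; V(3,+3) = 5.110061
Backward induction: V(k, j) = exp(-r*dt) * [p_u * V(k+1, j+1) + p_m * V(k+1, j) + p_d * V(k+1, j-1)]
  V(2,-2) = exp(-r*dt) * [p_u*0.000000 + p_m*0.000000 + p_d*0.000000] = 0.000000
  V(2,-1) = exp(-r*dt) * [p_u*0.000000 + p_m*0.000000 + p_d*0.000000] = 0.000000
  V(2,+0) = exp(-r*dt) * [p_u*0.809459 + p_m*0.000000 + p_d*0.000000] = 0.105789
  V(2,+1) = exp(-r*dt) * [p_u*2.321199 + p_m*0.809459 + p_d*0.000000] = 0.831258
  V(2,+2) = exp(-r*dt) * [p_u*5.110061 + p_m*2.321199 + p_d*0.809459] = 2.339794
  V(1,-1) = exp(-r*dt) * [p_u*0.105789 + p_m*0.000000 + p_d*0.000000] = 0.013826
  V(1,+0) = exp(-r*dt) * [p_u*0.831258 + p_m*0.105789 + p_d*0.000000] = 0.177630
  V(1,+1) = exp(-r*dt) * [p_u*2.339794 + p_m*0.831258 + p_d*0.105789] = 0.868574
  V(0,+0) = exp(-r*dt) * [p_u*0.868574 + p_m*0.177630 + p_d*0.013826] = 0.232060

Answer: Price = V(0,0) = 0.2321


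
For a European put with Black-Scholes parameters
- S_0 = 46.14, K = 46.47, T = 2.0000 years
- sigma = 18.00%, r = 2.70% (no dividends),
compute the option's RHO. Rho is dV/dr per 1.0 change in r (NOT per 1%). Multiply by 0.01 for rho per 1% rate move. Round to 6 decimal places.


Answer: Rho = -42.030955

Derivation:
d1 = 0.3114149712; d2 = 0.0568565300
phi(d1) = 0.3800592280; exp(-qT) = 1.0000000000; exp(-rT) = 0.9474321065
N(-d2) = 0.4773297412
Rho = -K*T*exp(-rT)*N(-d2) = -46.4700 * 2.0000 * 0.9474321065 * 0.4773297412 = -42.030955


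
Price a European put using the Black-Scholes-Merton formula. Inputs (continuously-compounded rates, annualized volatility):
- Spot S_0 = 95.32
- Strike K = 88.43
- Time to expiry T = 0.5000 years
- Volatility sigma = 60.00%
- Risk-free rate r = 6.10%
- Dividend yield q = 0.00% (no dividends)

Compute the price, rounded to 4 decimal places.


d1 = (ln(S/K) + (r - q + 0.5*sigma^2) * T) / (sigma * sqrt(T)) = 0.46086480
d2 = d1 - sigma * sqrt(T) = 0.03660073
exp(-rT) = 0.96996043; exp(-qT) = 1.00000000
P = K * exp(-rT) * N(-d2) - S_0 * exp(-qT) * N(-d1)
N(-d1) = 0.32244780; N(-d2) = 0.48540168
P = 88.4300 * 0.96996043 * 0.48540168 - 95.3200 * 1.00000000 * 0.32244780 = 10.8989

Answer: Price = 10.8989


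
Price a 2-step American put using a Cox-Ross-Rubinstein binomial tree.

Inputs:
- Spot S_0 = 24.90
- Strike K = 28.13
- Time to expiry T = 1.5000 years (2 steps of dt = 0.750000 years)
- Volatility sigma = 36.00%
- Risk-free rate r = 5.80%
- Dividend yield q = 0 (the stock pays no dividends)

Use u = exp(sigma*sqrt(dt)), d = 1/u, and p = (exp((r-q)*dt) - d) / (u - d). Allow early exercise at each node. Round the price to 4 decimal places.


Answer: Price = V(0,0) = 5.5469

Derivation:
dt = T/N = 0.750000
u = exp(sigma*sqrt(dt)) = 1.365839; d = 1/u = 0.732151
p = (exp((r-q)*dt) - d) / (u - d) = 0.492844
Discount per step: exp(-r*dt) = 0.957433
Stock lattice S(k, i) with i counting down-moves:
  k=0: S(0,0) = 24.9000
  k=1: S(1,0) = 34.0094; S(1,1) = 18.2305
  k=2: S(2,0) = 46.4514; S(2,1) = 24.9000; S(2,2) = 13.3475
Terminal payoffs V(N, i) = max(K - S_T, 0):
  V(2,0) = 0.000000; V(2,1) = 3.230000; V(2,2) = 14.782495
Backward induction: V(k, i) = exp(-r*dt) * [p * V(k+1, i) + (1-p) * V(k+1, i+1)]; then take max(V_cont, immediate exercise) for American.
  V(1,0) = exp(-r*dt) * [p*0.000000 + (1-p)*3.230000] = 1.568385; exercise = 0.000000; V(1,0) = max -> 1.568385
  V(1,1) = exp(-r*dt) * [p*3.230000 + (1-p)*14.782495] = 8.702030; exercise = 9.899452; V(1,1) = max -> 9.899452
  V(0,0) = exp(-r*dt) * [p*1.568385 + (1-p)*9.899452] = 5.546923; exercise = 3.230000; V(0,0) = max -> 5.546923


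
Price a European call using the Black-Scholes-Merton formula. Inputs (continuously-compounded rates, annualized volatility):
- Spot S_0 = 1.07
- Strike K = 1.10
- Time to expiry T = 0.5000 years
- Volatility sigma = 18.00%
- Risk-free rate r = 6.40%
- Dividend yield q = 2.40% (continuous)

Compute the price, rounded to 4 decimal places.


Answer: Price = 0.0499

Derivation:
d1 = (ln(S/K) + (r - q + 0.5*sigma^2) * T) / (sigma * sqrt(T)) = 0.00352350
d2 = d1 - sigma * sqrt(T) = -0.12375572
exp(-rT) = 0.96850658; exp(-qT) = 0.98807171
C = S_0 * exp(-qT) * N(d1) - K * exp(-rT) * N(d2)
N(d1) = 0.50140567; N(d2) = 0.45075435
C = 1.0700 * 0.98807171 * 0.50140567 - 1.1000 * 0.96850658 * 0.45075435 = 0.0499


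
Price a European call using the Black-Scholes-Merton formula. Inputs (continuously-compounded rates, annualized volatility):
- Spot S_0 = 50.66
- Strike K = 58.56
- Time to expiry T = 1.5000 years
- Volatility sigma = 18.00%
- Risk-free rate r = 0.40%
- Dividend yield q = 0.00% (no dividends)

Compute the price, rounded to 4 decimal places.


d1 = (ln(S/K) + (r - q + 0.5*sigma^2) * T) / (sigma * sqrt(T)) = -0.51990522
d2 = d1 - sigma * sqrt(T) = -0.74035930
exp(-rT) = 0.99401796; exp(-qT) = 1.00000000
C = S_0 * exp(-qT) * N(d1) - K * exp(-rT) * N(d2)
N(d1) = 0.30156482; N(d2) = 0.22954101
C = 50.6600 * 1.00000000 * 0.30156482 - 58.5600 * 0.99401796 * 0.22954101 = 1.9158

Answer: Price = 1.9158


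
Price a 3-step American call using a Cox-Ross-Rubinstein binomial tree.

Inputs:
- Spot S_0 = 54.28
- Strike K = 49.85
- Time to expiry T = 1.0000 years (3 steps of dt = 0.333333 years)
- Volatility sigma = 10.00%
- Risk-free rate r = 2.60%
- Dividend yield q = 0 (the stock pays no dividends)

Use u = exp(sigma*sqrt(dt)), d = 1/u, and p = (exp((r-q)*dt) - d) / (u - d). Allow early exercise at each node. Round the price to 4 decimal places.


dt = T/N = 0.333333
u = exp(sigma*sqrt(dt)) = 1.059434; d = 1/u = 0.943900
p = (exp((r-q)*dt) - d) / (u - d) = 0.560910
Discount per step: exp(-r*dt) = 0.991371
Stock lattice S(k, i) with i counting down-moves:
  k=0: S(0,0) = 54.2800
  k=1: S(1,0) = 57.5061; S(1,1) = 51.2349
  k=2: S(2,0) = 60.9239; S(2,1) = 54.2800; S(2,2) = 48.3606
  k=3: S(3,0) = 64.5449; S(3,1) = 57.5061; S(3,2) = 51.2349; S(3,3) = 45.6476
Terminal payoffs V(N, i) = max(S_T - K, 0):
  V(3,0) = 14.694888; V(3,1) = 7.656090; V(3,2) = 1.384893; V(3,3) = 0.000000
Backward induction: V(k, i) = exp(-r*dt) * [p * V(k+1, i) + (1-p) * V(k+1, i+1)]; then take max(V_cont, immediate exercise) for American.
  V(2,0) = exp(-r*dt) * [p*14.694888 + (1-p)*7.656090] = 11.504088; exercise = 11.073921; V(2,0) = max -> 11.504088
  V(2,1) = exp(-r*dt) * [p*7.656090 + (1-p)*1.384893] = 4.860167; exercise = 4.430000; V(2,1) = max -> 4.860167
  V(2,2) = exp(-r*dt) * [p*1.384893 + (1-p)*0.000000] = 0.770097; exercise = 0.000000; V(2,2) = max -> 0.770097
  V(1,0) = exp(-r*dt) * [p*11.504088 + (1-p)*4.860167] = 8.512712; exercise = 7.656090; V(1,0) = max -> 8.512712
  V(1,1) = exp(-r*dt) * [p*4.860167 + (1-p)*0.770097] = 3.037816; exercise = 1.384893; V(1,1) = max -> 3.037816
  V(0,0) = exp(-r*dt) * [p*8.512712 + (1-p)*3.037816] = 6.056027; exercise = 4.430000; V(0,0) = max -> 6.056027

Answer: Price = V(0,0) = 6.0560


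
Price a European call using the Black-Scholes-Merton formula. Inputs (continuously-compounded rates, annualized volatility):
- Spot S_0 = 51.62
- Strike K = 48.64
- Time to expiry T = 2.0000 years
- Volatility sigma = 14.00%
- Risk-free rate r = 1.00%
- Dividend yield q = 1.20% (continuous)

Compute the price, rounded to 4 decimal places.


d1 = (ln(S/K) + (r - q + 0.5*sigma^2) * T) / (sigma * sqrt(T)) = 0.37912518
d2 = d1 - sigma * sqrt(T) = 0.18113528
exp(-rT) = 0.98019867; exp(-qT) = 0.97628571
C = S_0 * exp(-qT) * N(d1) - K * exp(-rT) * N(d2)
N(d1) = 0.64770255; N(d2) = 0.57186931
C = 51.6200 * 0.97628571 * 0.64770255 - 48.6400 * 0.98019867 * 0.57186931 = 5.3766

Answer: Price = 5.3766


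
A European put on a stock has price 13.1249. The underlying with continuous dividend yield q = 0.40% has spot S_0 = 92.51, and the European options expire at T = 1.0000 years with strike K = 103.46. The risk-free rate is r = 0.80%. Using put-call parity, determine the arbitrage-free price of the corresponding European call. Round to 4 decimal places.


Put-call parity: C - P = S_0 * exp(-qT) - K * exp(-rT).
S_0 * exp(-qT) = 92.5100 * 0.99600799 = 92.14069909
K * exp(-rT) = 103.4600 * 0.99203191 = 102.63562191
C = P + S*exp(-qT) - K*exp(-rT)
C = 13.1249 + 92.14069909 - 102.63562191 = 2.6300

Answer: Call price = 2.6300


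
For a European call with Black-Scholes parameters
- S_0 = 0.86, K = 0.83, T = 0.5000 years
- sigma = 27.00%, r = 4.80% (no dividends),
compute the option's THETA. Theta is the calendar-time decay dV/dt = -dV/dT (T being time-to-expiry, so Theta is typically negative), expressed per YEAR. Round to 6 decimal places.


d1 = 0.4071452150; d2 = 0.2162263840
phi(d1) = 0.3672097214; exp(-qT) = 1.0000000000; exp(-rT) = 0.9762857098
Theta = -S*exp(-qT)*phi(d1)*sigma/(2*sqrt(T)) - r*K*exp(-rT)*N(d2) + q*S*exp(-qT)*N(d1)
N(d1) = 0.6580493318; N(d2) = 0.5855943558; sqrt(T) = 0.7071067812
Term 1 = -0.8600 * 1.0000000000 * 0.3672097214 * 0.2700 / (2 * 0.7071067812) = -0.0602922356
Term 2 = -0.0480 * 0.8300 * 0.9762857098 * 0.5855943558 = -0.0227768229
Term 3 = 0 (no dividend yield, q = 0)
Theta = -0.0602922356 + (-0.0227768229) + (0.0000000000) = -0.083069

Answer: Theta = -0.083069


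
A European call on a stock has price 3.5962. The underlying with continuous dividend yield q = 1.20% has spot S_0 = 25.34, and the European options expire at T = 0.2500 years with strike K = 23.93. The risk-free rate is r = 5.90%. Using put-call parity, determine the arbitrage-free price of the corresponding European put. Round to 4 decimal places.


Put-call parity: C - P = S_0 * exp(-qT) - K * exp(-rT).
S_0 * exp(-qT) = 25.3400 * 0.99700450 = 25.26409392
K * exp(-rT) = 23.9300 * 0.98535825 = 23.57962288
P = C - S*exp(-qT) + K*exp(-rT)
P = 3.5962 - 25.26409392 + 23.57962288 = 1.9117

Answer: Put price = 1.9117


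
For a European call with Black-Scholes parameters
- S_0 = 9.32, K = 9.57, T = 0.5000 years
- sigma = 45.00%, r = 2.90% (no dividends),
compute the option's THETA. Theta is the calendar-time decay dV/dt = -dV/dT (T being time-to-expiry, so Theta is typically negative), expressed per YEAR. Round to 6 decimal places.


Answer: Theta = -1.289846

Derivation:
d1 = 0.1214791324; d2 = -0.1967189191
phi(d1) = 0.3960094822; exp(-qT) = 1.0000000000; exp(-rT) = 0.9856046187
Theta = -S*exp(-qT)*phi(d1)*sigma/(2*sqrt(T)) - r*K*exp(-rT)*N(d2) + q*S*exp(-qT)*N(d1)
N(d1) = 0.5483442289; N(d2) = 0.4220237520; sqrt(T) = 0.7071067812
Term 1 = -9.3200 * 1.0000000000 * 0.3960094822 * 0.4500 / (2 * 0.7071067812) = -1.1744080332
Term 2 = -0.0290 * 9.5700 * 0.9856046187 * 0.4220237520 = -0.1154382036
Term 3 = 0 (no dividend yield, q = 0)
Theta = -1.1744080332 + (-0.1154382036) + (0.0000000000) = -1.289846


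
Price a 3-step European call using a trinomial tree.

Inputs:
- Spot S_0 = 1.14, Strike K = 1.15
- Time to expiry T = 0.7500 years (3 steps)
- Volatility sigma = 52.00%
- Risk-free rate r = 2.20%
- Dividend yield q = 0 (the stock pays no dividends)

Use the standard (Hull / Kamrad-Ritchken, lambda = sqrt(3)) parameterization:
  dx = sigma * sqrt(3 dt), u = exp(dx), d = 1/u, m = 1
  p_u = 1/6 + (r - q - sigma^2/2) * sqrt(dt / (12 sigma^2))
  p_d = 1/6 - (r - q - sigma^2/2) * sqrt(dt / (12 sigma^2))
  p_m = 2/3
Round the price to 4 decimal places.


Answer: Price = V(0,0) = 0.1876

Derivation:
dt = T/N = 0.250000; dx = sigma*sqrt(3*dt) = 0.450333
u = exp(dx) = 1.568835; d = 1/u = 0.637416
p_u = 0.135245, p_m = 0.666667, p_d = 0.198088
Discount per step: exp(-r*dt) = 0.994515
Stock lattice S(k, j) with j the centered position index:
  k=0: S(0,+0) = 1.1400
  k=1: S(1,-1) = 0.7267; S(1,+0) = 1.1400; S(1,+1) = 1.7885
  k=2: S(2,-2) = 0.4632; S(2,-1) = 0.7267; S(2,+0) = 1.1400; S(2,+1) = 1.7885; S(2,+2) = 2.8058
  k=3: S(3,-3) = 0.2952; S(3,-2) = 0.4632; S(3,-1) = 0.7267; S(3,+0) = 1.1400; S(3,+1) = 1.7885; S(3,+2) = 2.8058; S(3,+3) = 4.4019
Terminal payoffs V(N, j) = max(S_T - K, 0):
  V(3,-3) = 0.000000; V(3,-2) = 0.000000; V(3,-1) = 0.000000; V(3,+0) = 0.000000; V(3,+1) = 0.638472; V(3,+2) = 1.655817; V(3,+3) = 3.251863
Backward induction: V(k, j) = exp(-r*dt) * [p_u * V(k+1, j+1) + p_m * V(k+1, j) + p_d * V(k+1, j-1)]
  V(2,-2) = exp(-r*dt) * [p_u*0.000000 + p_m*0.000000 + p_d*0.000000] = 0.000000
  V(2,-1) = exp(-r*dt) * [p_u*0.000000 + p_m*0.000000 + p_d*0.000000] = 0.000000
  V(2,+0) = exp(-r*dt) * [p_u*0.638472 + p_m*0.000000 + p_d*0.000000] = 0.085877
  V(2,+1) = exp(-r*dt) * [p_u*1.655817 + p_m*0.638472 + p_d*0.000000] = 0.646027
  V(2,+2) = exp(-r*dt) * [p_u*3.251863 + p_m*1.655817 + p_d*0.638472] = 1.660991
  V(1,-1) = exp(-r*dt) * [p_u*0.085877 + p_m*0.000000 + p_d*0.000000] = 0.011551
  V(1,+0) = exp(-r*dt) * [p_u*0.646027 + p_m*0.085877 + p_d*0.000000] = 0.143830
  V(1,+1) = exp(-r*dt) * [p_u*1.660991 + p_m*0.646027 + p_d*0.085877] = 0.668649
  V(0,+0) = exp(-r*dt) * [p_u*0.668649 + p_m*0.143830 + p_d*0.011551] = 0.187572


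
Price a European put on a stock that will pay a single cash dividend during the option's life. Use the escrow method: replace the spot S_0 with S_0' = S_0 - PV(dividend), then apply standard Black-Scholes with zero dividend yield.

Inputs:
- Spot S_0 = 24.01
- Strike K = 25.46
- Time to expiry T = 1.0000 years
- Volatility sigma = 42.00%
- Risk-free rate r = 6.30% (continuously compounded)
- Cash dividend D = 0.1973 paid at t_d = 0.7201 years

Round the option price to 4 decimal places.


Answer: Price = 4.0114

Derivation:
PV(D) = D * exp(-r * t_d) = 0.1973 * 0.95564736 = 0.18854922
S_0' = S_0 - PV(D) = 24.0100 - 0.18854922 = 23.82145078
d1 = (ln(S_0'/K) + (r + sigma^2/2)*T) / (sigma*sqrt(T)) = 0.20161399
d2 = d1 - sigma*sqrt(T) = -0.21838601
exp(-rT) = 0.93894347
N(-d1) = 0.42010925; N(-d2) = 0.58643582
P = K * exp(-rT) * N(-d2) - S_0' * N(-d1) = 25.4600 * 0.93894347 * 0.58643582 - 23.82145078 * 0.42010925 = 4.0114


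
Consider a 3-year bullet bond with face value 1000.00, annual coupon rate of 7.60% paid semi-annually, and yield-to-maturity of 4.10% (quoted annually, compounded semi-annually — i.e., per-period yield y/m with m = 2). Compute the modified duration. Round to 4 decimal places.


Answer: Modified duration = 2.6970

Derivation:
Coupon per period c = face * coupon_rate / m = 38.000000
Periods per year m = 2; per-period yield y/m = 0.020500
Number of cashflows N = 6
Cashflows (t years, CF_t, discount factor 1/(1+y/m)^(m*t), PV):
  t = 0.5000: CF_t = 38.000000, DF = 0.979912, PV = 37.236649
  t = 1.0000: CF_t = 38.000000, DF = 0.960227, PV = 36.488632
  t = 1.5000: CF_t = 38.000000, DF = 0.940938, PV = 35.755641
  t = 2.0000: CF_t = 38.000000, DF = 0.922036, PV = 35.037375
  t = 2.5000: CF_t = 38.000000, DF = 0.903514, PV = 34.333537
  t = 3.0000: CF_t = 1038.000000, DF = 0.885364, PV = 919.008015
Price P = sum_t PV_t = 1097.859849
First compute Macaulay numerator sum_t t * PV_t:
  t * PV_t at t = 0.5000: 18.618324
  t * PV_t at t = 1.0000: 36.488632
  t * PV_t at t = 1.5000: 53.633462
  t * PV_t at t = 2.0000: 70.074750
  t * PV_t at t = 2.5000: 85.833844
  t * PV_t at t = 3.0000: 2757.024046
Macaulay duration D = 3021.673057 / 1097.859849 = 2.752330
Modified duration = D / (1 + y/m) = 2.752330 / (1 + 0.020500) = 2.697041


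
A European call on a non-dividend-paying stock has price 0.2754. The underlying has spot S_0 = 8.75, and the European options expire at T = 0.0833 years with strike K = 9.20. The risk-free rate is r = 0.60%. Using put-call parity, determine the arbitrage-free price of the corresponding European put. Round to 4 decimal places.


Put-call parity: C - P = S_0 * exp(-qT) - K * exp(-rT).
S_0 * exp(-qT) = 8.7500 * 1.00000000 = 8.75000000
K * exp(-rT) = 9.2000 * 0.99950032 = 9.19540299
P = C - S*exp(-qT) + K*exp(-rT)
P = 0.2754 - 8.75000000 + 9.19540299 = 0.7208

Answer: Put price = 0.7208


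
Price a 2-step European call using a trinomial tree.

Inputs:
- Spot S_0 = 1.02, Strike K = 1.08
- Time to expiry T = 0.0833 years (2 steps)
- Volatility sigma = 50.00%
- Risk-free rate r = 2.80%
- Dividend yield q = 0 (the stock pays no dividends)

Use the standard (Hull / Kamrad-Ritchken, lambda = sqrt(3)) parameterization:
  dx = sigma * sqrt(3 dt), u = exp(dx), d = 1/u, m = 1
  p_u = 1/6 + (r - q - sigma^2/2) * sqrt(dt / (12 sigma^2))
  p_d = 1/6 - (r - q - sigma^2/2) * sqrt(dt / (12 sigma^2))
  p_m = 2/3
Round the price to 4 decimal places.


dt = T/N = 0.041650; dx = sigma*sqrt(3*dt) = 0.176741
u = exp(dx) = 1.193322; d = 1/u = 0.837997
p_u = 0.155237, p_m = 0.666667, p_d = 0.178096
Discount per step: exp(-r*dt) = 0.998834
Stock lattice S(k, j) with j the centered position index:
  k=0: S(0,+0) = 1.0200
  k=1: S(1,-1) = 0.8548; S(1,+0) = 1.0200; S(1,+1) = 1.2172
  k=2: S(2,-2) = 0.7163; S(2,-1) = 0.8548; S(2,+0) = 1.0200; S(2,+1) = 1.2172; S(2,+2) = 1.4525
Terminal payoffs V(N, j) = max(S_T - K, 0):
  V(2,-2) = 0.000000; V(2,-1) = 0.000000; V(2,+0) = 0.000000; V(2,+1) = 0.137189; V(2,+2) = 0.372499
Backward induction: V(k, j) = exp(-r*dt) * [p_u * V(k+1, j+1) + p_m * V(k+1, j) + p_d * V(k+1, j-1)]
  V(1,-1) = exp(-r*dt) * [p_u*0.000000 + p_m*0.000000 + p_d*0.000000] = 0.000000
  V(1,+0) = exp(-r*dt) * [p_u*0.137189 + p_m*0.000000 + p_d*0.000000] = 0.021272
  V(1,+1) = exp(-r*dt) * [p_u*0.372499 + p_m*0.137189 + p_d*0.000000] = 0.149111
  V(0,+0) = exp(-r*dt) * [p_u*0.149111 + p_m*0.021272 + p_d*0.000000] = 0.037285

Answer: Price = V(0,0) = 0.0373


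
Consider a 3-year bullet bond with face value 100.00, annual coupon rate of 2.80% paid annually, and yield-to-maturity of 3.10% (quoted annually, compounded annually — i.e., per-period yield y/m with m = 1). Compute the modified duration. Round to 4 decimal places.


Coupon per period c = face * coupon_rate / m = 2.800000
Periods per year m = 1; per-period yield y/m = 0.031000
Number of cashflows N = 3
Cashflows (t years, CF_t, discount factor 1/(1+y/m)^(m*t), PV):
  t = 1.0000: CF_t = 2.800000, DF = 0.969932, PV = 2.715810
  t = 2.0000: CF_t = 2.800000, DF = 0.940768, PV = 2.634151
  t = 3.0000: CF_t = 102.800000, DF = 0.912481, PV = 93.803084
Price P = sum_t PV_t = 99.153045
First compute Macaulay numerator sum_t t * PV_t:
  t * PV_t at t = 1.0000: 2.715810
  t * PV_t at t = 2.0000: 5.268302
  t * PV_t at t = 3.0000: 281.409253
Macaulay duration D = 289.393365 / 99.153045 = 2.918653
Modified duration = D / (1 + y/m) = 2.918653 / (1 + 0.031000) = 2.830896

Answer: Modified duration = 2.8309


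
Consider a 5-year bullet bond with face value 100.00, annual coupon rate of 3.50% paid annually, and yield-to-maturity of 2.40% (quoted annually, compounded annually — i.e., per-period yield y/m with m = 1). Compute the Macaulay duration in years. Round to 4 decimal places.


Answer: Macaulay duration = 4.6824 years

Derivation:
Coupon per period c = face * coupon_rate / m = 3.500000
Periods per year m = 1; per-period yield y/m = 0.024000
Number of cashflows N = 5
Cashflows (t years, CF_t, discount factor 1/(1+y/m)^(m*t), PV):
  t = 1.0000: CF_t = 3.500000, DF = 0.976562, PV = 3.417969
  t = 2.0000: CF_t = 3.500000, DF = 0.953674, PV = 3.337860
  t = 3.0000: CF_t = 3.500000, DF = 0.931323, PV = 3.259629
  t = 4.0000: CF_t = 3.500000, DF = 0.909495, PV = 3.183231
  t = 5.0000: CF_t = 103.500000, DF = 0.888178, PV = 91.926466
Price P = sum_t PV_t = 105.125156
Macaulay numerator sum_t t * PV_t:
  t * PV_t at t = 1.0000: 3.417969
  t * PV_t at t = 2.0000: 6.675720
  t * PV_t at t = 3.0000: 9.778887
  t * PV_t at t = 4.0000: 12.732926
  t * PV_t at t = 5.0000: 459.632332
Macaulay duration D = (sum_t t * PV_t) / P = 492.237834 / 105.125156 = 4.682398


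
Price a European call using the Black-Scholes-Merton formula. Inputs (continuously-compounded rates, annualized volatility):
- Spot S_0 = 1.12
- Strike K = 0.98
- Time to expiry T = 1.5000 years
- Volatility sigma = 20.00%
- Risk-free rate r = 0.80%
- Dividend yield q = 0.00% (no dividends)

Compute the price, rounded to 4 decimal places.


d1 = (ln(S/K) + (r - q + 0.5*sigma^2) * T) / (sigma * sqrt(T)) = 0.71660391
d2 = d1 - sigma * sqrt(T) = 0.47165494
exp(-rT) = 0.98807171; exp(-qT) = 1.00000000
C = S_0 * exp(-qT) * N(d1) - K * exp(-rT) * N(d2)
N(d1) = 0.76319073; N(d2) = 0.68141345
C = 1.1200 * 1.00000000 * 0.76319073 - 0.9800 * 0.98807171 * 0.68141345 = 0.1950

Answer: Price = 0.1950


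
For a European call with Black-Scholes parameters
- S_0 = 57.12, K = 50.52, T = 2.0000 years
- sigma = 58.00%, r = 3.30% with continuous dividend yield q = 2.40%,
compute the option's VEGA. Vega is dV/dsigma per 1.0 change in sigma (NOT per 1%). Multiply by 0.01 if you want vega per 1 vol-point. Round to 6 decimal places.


Answer: Vega = 25.934317

Derivation:
d1 = 0.5817599378; d2 = -0.2384839284
phi(d1) = 0.3368354167; exp(-qT) = 0.9531337871; exp(-rT) = 0.9361308643
Vega = S * exp(-qT) * phi(d1) * sqrt(T) = 57.1200 * 0.9531337871 * 0.3368354167 * 1.4142135624 = 25.934317


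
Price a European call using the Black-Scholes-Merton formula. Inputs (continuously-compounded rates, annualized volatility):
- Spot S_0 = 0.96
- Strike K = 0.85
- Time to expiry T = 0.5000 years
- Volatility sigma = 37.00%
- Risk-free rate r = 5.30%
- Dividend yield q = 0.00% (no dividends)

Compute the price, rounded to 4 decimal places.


d1 = (ln(S/K) + (r - q + 0.5*sigma^2) * T) / (sigma * sqrt(T)) = 0.69725290
d2 = d1 - sigma * sqrt(T) = 0.43562340
exp(-rT) = 0.97384804; exp(-qT) = 1.00000000
C = S_0 * exp(-qT) * N(d1) - K * exp(-rT) * N(d2)
N(d1) = 0.75717773; N(d2) = 0.66844500
C = 0.9600 * 1.00000000 * 0.75717773 - 0.8500 * 0.97384804 * 0.66844500 = 0.1736

Answer: Price = 0.1736


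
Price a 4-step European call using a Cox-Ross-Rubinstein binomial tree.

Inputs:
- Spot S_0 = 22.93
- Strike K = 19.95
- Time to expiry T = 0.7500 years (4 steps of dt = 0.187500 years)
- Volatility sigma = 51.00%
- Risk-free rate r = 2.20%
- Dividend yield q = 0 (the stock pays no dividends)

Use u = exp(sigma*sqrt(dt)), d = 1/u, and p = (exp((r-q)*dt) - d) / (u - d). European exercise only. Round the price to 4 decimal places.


Answer: Price = V(0,0) = 5.7323

Derivation:
dt = T/N = 0.187500
u = exp(sigma*sqrt(dt)) = 1.247119; d = 1/u = 0.801848
p = (exp((r-q)*dt) - d) / (u - d) = 0.454297
Discount per step: exp(-r*dt) = 0.995883
Stock lattice S(k, i) with i counting down-moves:
  k=0: S(0,0) = 22.9300
  k=1: S(1,0) = 28.5964; S(1,1) = 18.3864
  k=2: S(2,0) = 35.6632; S(2,1) = 22.9300; S(2,2) = 14.7431
  k=3: S(3,0) = 44.4763; S(3,1) = 28.5964; S(3,2) = 18.3864; S(3,3) = 11.8217
  k=4: S(4,0) = 55.4672; S(4,1) = 35.6632; S(4,2) = 22.9300; S(4,3) = 14.7431; S(4,4) = 9.4792
Terminal payoffs V(N, i) = max(S_T - K, 0):
  V(4,0) = 35.517209; V(4,1) = 15.713190; V(4,2) = 2.980000; V(4,3) = 0.000000; V(4,4) = 0.000000
Backward induction: V(k, i) = exp(-r*dt) * [p * V(k+1, i) + (1-p) * V(k+1, i+1)].
  V(3,0) = exp(-r*dt) * [p*35.517209 + (1-p)*15.713190] = 24.608383
  V(3,1) = exp(-r*dt) * [p*15.713190 + (1-p)*2.980000] = 8.728574
  V(3,2) = exp(-r*dt) * [p*2.980000 + (1-p)*0.000000] = 1.348233
  V(3,3) = exp(-r*dt) * [p*0.000000 + (1-p)*0.000000] = 0.000000
  V(2,0) = exp(-r*dt) * [p*24.608383 + (1-p)*8.728574] = 15.877100
  V(2,1) = exp(-r*dt) * [p*8.728574 + (1-p)*1.348233] = 4.681750
  V(2,2) = exp(-r*dt) * [p*1.348233 + (1-p)*0.000000] = 0.609977
  V(1,0) = exp(-r*dt) * [p*15.877100 + (1-p)*4.681750] = 9.727558
  V(1,1) = exp(-r*dt) * [p*4.681750 + (1-p)*0.609977] = 2.449647
  V(0,0) = exp(-r*dt) * [p*9.727558 + (1-p)*2.449647] = 5.732288


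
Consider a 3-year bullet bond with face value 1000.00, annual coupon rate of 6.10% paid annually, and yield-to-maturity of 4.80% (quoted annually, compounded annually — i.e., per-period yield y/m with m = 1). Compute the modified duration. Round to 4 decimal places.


Coupon per period c = face * coupon_rate / m = 61.000000
Periods per year m = 1; per-period yield y/m = 0.048000
Number of cashflows N = 3
Cashflows (t years, CF_t, discount factor 1/(1+y/m)^(m*t), PV):
  t = 1.0000: CF_t = 61.000000, DF = 0.954198, PV = 58.206107
  t = 2.0000: CF_t = 61.000000, DF = 0.910495, PV = 55.540178
  t = 3.0000: CF_t = 1061.000000, DF = 0.868793, PV = 921.789031
Price P = sum_t PV_t = 1035.535316
First compute Macaulay numerator sum_t t * PV_t:
  t * PV_t at t = 1.0000: 58.206107
  t * PV_t at t = 2.0000: 111.080357
  t * PV_t at t = 3.0000: 2765.367094
Macaulay duration D = 2934.653557 / 1035.535316 = 2.833948
Modified duration = D / (1 + y/m) = 2.833948 / (1 + 0.048000) = 2.704149

Answer: Modified duration = 2.7041


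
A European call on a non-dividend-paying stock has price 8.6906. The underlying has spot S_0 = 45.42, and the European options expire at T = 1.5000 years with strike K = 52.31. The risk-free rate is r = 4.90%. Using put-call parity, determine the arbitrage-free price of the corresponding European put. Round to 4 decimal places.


Put-call parity: C - P = S_0 * exp(-qT) - K * exp(-rT).
S_0 * exp(-qT) = 45.4200 * 1.00000000 = 45.42000000
K * exp(-rT) = 52.3100 * 0.92913615 = 48.60311179
P = C - S*exp(-qT) + K*exp(-rT)
P = 8.6906 - 45.42000000 + 48.60311179 = 11.8737

Answer: Put price = 11.8737


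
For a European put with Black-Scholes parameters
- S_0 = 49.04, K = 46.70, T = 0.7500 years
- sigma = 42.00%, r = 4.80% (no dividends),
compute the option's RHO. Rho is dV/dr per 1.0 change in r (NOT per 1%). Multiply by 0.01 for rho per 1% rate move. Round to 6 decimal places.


Answer: Rho = -16.199038

Derivation:
d1 = 0.4152581555; d2 = 0.0515274859
phi(d1) = 0.3659867307; exp(-qT) = 1.0000000000; exp(-rT) = 0.9646402935
N(-d2) = 0.4794526002
Rho = -K*T*exp(-rT)*N(-d2) = -46.7000 * 0.7500 * 0.9646402935 * 0.4794526002 = -16.199038


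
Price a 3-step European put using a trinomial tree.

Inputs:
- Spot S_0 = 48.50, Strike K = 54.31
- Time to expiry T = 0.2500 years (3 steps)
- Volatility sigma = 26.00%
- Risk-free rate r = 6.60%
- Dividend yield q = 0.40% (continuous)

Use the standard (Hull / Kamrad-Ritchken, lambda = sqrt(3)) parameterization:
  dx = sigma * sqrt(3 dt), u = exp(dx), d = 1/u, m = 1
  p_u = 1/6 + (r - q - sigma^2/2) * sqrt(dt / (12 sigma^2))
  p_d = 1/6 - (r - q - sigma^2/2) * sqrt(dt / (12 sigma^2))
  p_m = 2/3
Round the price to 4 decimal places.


dt = T/N = 0.083333; dx = sigma*sqrt(3*dt) = 0.130000
u = exp(dx) = 1.138828; d = 1/u = 0.878095
p_u = 0.175705, p_m = 0.666667, p_d = 0.157628
Discount per step: exp(-r*dt) = 0.994515
Stock lattice S(k, j) with j the centered position index:
  k=0: S(0,+0) = 48.5000
  k=1: S(1,-1) = 42.5876; S(1,+0) = 48.5000; S(1,+1) = 55.2332
  k=2: S(2,-2) = 37.3960; S(2,-1) = 42.5876; S(2,+0) = 48.5000; S(2,+1) = 55.2332; S(2,+2) = 62.9011
  k=3: S(3,-3) = 32.8373; S(3,-2) = 37.3960; S(3,-1) = 42.5876; S(3,+0) = 48.5000; S(3,+1) = 55.2332; S(3,+2) = 62.9011; S(3,+3) = 71.6336
Terminal payoffs V(N, j) = max(K - S_T, 0):
  V(3,-3) = 21.472742; V(3,-2) = 16.913998; V(3,-1) = 11.722372; V(3,+0) = 5.810000; V(3,+1) = 0.000000; V(3,+2) = 0.000000; V(3,+3) = 0.000000
Backward induction: V(k, j) = exp(-r*dt) * [p_u * V(k+1, j+1) + p_m * V(k+1, j) + p_d * V(k+1, j-1)]
  V(2,-2) = exp(-r*dt) * [p_u*11.722372 + p_m*16.913998 + p_d*21.472742] = 16.628680
  V(2,-1) = exp(-r*dt) * [p_u*5.810000 + p_m*11.722372 + p_d*16.913998] = 11.438798
  V(2,+0) = exp(-r*dt) * [p_u*0.000000 + p_m*5.810000 + p_d*11.722372] = 5.689730
  V(2,+1) = exp(-r*dt) * [p_u*0.000000 + p_m*0.000000 + p_d*5.810000] = 0.910797
  V(2,+2) = exp(-r*dt) * [p_u*0.000000 + p_m*0.000000 + p_d*0.000000] = 0.000000
  V(1,-1) = exp(-r*dt) * [p_u*5.689730 + p_m*11.438798 + p_d*16.628680] = 11.185042
  V(1,+0) = exp(-r*dt) * [p_u*0.910797 + p_m*5.689730 + p_d*11.438798] = 5.724690
  V(1,+1) = exp(-r*dt) * [p_u*0.000000 + p_m*0.910797 + p_d*5.689730] = 1.495810
  V(0,+0) = exp(-r*dt) * [p_u*1.495810 + p_m*5.724690 + p_d*11.185042] = 5.810314

Answer: Price = V(0,0) = 5.8103
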